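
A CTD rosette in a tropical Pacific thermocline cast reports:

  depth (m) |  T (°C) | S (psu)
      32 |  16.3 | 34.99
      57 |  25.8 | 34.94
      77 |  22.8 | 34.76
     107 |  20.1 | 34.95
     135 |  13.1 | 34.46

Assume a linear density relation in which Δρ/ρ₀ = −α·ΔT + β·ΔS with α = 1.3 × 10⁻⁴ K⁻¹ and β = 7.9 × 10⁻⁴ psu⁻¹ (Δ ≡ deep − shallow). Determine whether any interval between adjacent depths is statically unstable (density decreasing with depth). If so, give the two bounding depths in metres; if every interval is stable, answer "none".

32–57 m

Evaluate Δρ/ρ₀ = −αΔT + βΔS across each adjacent pair:
  32–57 m: −αΔT+βΔS = −(1.3 × 10⁻⁴)(+9.5)+(7.9 × 10⁻⁴)(-0.05) = -1.3 × 10⁻³ → UNSTABLE
  57–77 m: −αΔT+βΔS = −(1.3 × 10⁻⁴)(-3.0)+(7.9 × 10⁻⁴)(-0.18) = 2.5 × 10⁻⁴ → stable
  77–107 m: −αΔT+βΔS = −(1.3 × 10⁻⁴)(-2.7)+(7.9 × 10⁻⁴)(+0.19) = 5.0 × 10⁻⁴ → stable
  107–135 m: −αΔT+βΔS = −(1.3 × 10⁻⁴)(-7.0)+(7.9 × 10⁻⁴)(-0.49) = 5.2 × 10⁻⁴ → stable
The 32–57 m interval has Δρ < 0: lighter water underlies denser water.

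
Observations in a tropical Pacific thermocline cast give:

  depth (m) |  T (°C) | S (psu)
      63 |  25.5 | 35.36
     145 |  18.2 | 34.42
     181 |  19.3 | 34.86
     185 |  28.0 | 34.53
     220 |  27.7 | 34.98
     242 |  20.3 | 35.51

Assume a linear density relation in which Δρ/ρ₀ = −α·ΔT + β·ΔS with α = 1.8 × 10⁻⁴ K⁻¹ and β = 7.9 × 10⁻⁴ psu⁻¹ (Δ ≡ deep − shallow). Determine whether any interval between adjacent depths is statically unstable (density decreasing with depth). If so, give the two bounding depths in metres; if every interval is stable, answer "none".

Evaluate Δρ/ρ₀ = −αΔT + βΔS across each adjacent pair:
  63–145 m: −αΔT+βΔS = −(1.8 × 10⁻⁴)(-7.3)+(7.9 × 10⁻⁴)(-0.94) = 5.7 × 10⁻⁴ → stable
  145–181 m: −αΔT+βΔS = −(1.8 × 10⁻⁴)(+1.1)+(7.9 × 10⁻⁴)(+0.44) = 1.5 × 10⁻⁴ → stable
  181–185 m: −αΔT+βΔS = −(1.8 × 10⁻⁴)(+8.7)+(7.9 × 10⁻⁴)(-0.33) = -1.8 × 10⁻³ → UNSTABLE
  185–220 m: −αΔT+βΔS = −(1.8 × 10⁻⁴)(-0.3)+(7.9 × 10⁻⁴)(+0.45) = 4.1 × 10⁻⁴ → stable
  220–242 m: −αΔT+βΔS = −(1.8 × 10⁻⁴)(-7.4)+(7.9 × 10⁻⁴)(+0.53) = 1.8 × 10⁻³ → stable
The 181–185 m interval has Δρ < 0: lighter water underlies denser water.

181–185 m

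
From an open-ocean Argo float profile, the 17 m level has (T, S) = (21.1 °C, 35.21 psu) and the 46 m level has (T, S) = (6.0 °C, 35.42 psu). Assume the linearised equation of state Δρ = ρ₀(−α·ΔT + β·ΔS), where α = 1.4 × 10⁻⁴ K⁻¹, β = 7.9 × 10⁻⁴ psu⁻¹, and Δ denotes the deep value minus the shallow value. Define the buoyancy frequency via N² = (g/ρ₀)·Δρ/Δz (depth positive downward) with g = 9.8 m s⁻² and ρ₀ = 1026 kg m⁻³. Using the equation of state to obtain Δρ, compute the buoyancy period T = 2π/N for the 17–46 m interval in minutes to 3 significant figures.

3.77 min

ΔT = -15.1 K, ΔS = +0.21 psu (deep − shallow).
Δρ/ρ₀ = −αΔT + βΔS = 2.114 × 10⁻³ + 1.659 × 10⁻⁴ = 2.2799 × 10⁻³, so Δρ ≈ 2.339 kg m⁻³.
N² = (g/ρ₀)·Δρ/Δz = g·(Δρ/ρ₀)/Δz = 9.8 × 2.2799 × 10⁻³ / 29 = 7.7045 × 10⁻⁴ s⁻².
N = √(7.7045 × 10⁻⁴) = 0.027757 rad s⁻¹ → T = 2π/N = 226.36 s = 3.7727 min ≈ 3.77 min.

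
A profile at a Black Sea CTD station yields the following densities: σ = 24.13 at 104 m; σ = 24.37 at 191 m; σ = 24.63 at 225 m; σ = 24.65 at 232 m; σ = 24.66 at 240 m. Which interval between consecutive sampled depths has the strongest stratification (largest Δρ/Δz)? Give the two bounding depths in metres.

Compute the density gradient over each adjacent pair:
  104–191 m: Δρ/Δz = 0.24/87 = 2.8 × 10⁻³ kg m⁻⁴
  191–225 m: Δρ/Δz = 0.26/34 = 7.6 × 10⁻³ kg m⁻⁴
  225–232 m: Δρ/Δz = 0.02/7 = 2.9 × 10⁻³ kg m⁻⁴
  232–240 m: Δρ/Δz = 0.01/8 = 1.3 × 10⁻³ kg m⁻⁴
The largest gradient is in the 191–225 m interval — the pycnocline.

191–225 m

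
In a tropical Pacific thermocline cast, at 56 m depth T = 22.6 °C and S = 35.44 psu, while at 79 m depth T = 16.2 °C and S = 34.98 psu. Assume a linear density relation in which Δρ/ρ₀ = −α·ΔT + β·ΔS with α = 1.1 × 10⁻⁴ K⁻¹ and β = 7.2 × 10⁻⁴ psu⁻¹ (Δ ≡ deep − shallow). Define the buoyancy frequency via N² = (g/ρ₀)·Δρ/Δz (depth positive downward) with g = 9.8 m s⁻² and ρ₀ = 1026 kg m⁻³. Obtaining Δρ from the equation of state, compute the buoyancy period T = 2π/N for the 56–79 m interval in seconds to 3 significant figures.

ΔT = -6.4 K, ΔS = -0.46 psu (deep − shallow).
Δρ/ρ₀ = −αΔT + βΔS = 7.04 × 10⁻⁴ − 3.312 × 10⁻⁴ = 3.728 × 10⁻⁴, so Δρ ≈ 0.3825 kg m⁻³.
N² = (g/ρ₀)·Δρ/Δz = g·(Δρ/ρ₀)/Δz = 9.8 × 3.728 × 10⁻⁴ / 23 = 1.5885 × 10⁻⁴ s⁻².
N = √(1.5885 × 10⁻⁴) = 0.012604 rad s⁻¹ → T = 2π/N = 498.51 s ≈ 499 s.

499 s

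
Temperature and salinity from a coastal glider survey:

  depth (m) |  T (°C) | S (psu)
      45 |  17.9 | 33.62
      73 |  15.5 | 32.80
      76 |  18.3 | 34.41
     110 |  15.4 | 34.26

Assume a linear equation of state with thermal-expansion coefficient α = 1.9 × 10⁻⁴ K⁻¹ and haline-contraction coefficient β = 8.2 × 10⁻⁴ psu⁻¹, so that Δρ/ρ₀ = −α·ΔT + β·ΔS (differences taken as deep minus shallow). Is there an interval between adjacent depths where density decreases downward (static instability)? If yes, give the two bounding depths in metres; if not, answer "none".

Evaluate Δρ/ρ₀ = −αΔT + βΔS across each adjacent pair:
  45–73 m: −αΔT+βΔS = −(1.9 × 10⁻⁴)(-2.4)+(8.2 × 10⁻⁴)(-0.82) = -2.2 × 10⁻⁴ → UNSTABLE
  73–76 m: −αΔT+βΔS = −(1.9 × 10⁻⁴)(+2.8)+(8.2 × 10⁻⁴)(+1.61) = 7.9 × 10⁻⁴ → stable
  76–110 m: −αΔT+βΔS = −(1.9 × 10⁻⁴)(-2.9)+(8.2 × 10⁻⁴)(-0.15) = 4.3 × 10⁻⁴ → stable
The 45–73 m interval has Δρ < 0: lighter water underlies denser water.

45–73 m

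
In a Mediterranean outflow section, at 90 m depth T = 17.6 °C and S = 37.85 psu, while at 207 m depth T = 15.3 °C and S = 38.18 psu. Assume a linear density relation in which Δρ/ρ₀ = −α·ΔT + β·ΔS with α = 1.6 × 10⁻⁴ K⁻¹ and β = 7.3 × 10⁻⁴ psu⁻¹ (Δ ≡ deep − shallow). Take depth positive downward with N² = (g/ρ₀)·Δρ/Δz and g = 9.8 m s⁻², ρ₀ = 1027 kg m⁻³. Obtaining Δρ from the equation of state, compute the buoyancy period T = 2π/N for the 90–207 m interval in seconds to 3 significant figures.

880 s

ΔT = -2.3 K, ΔS = +0.33 psu (deep − shallow).
Δρ/ρ₀ = −αΔT + βΔS = 3.68 × 10⁻⁴ + 2.409 × 10⁻⁴ = 6.089 × 10⁻⁴, so Δρ ≈ 0.6253 kg m⁻³.
N² = (g/ρ₀)·Δρ/Δz = g·(Δρ/ρ₀)/Δz = 9.8 × 6.089 × 10⁻⁴ / 117 = 5.1002 × 10⁻⁵ s⁻².
N = √(5.1002 × 10⁻⁵) = 7.1416 × 10⁻³ rad s⁻¹ → T = 2π/N = 879.80 s ≈ 880 s.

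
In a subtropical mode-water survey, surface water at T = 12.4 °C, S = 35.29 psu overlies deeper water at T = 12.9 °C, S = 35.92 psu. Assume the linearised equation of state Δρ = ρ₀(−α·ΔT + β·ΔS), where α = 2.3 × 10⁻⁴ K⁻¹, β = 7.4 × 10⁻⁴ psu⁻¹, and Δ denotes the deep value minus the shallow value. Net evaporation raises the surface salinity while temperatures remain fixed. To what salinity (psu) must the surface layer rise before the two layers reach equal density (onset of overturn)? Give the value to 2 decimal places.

Neutral buoyancy requires −α(T_deep − T_surf) + β(S_deep − S_surf′) = 0.
S_surf′ = S_deep − (α/β)·ΔT = 35.92 − (2.3 × 10⁻⁴/7.4 × 10⁻⁴)·(+0.5) = 35.7646 psu.
Increase required: 35.7646 − 35.29 = 0.4746 psu.

35.76 psu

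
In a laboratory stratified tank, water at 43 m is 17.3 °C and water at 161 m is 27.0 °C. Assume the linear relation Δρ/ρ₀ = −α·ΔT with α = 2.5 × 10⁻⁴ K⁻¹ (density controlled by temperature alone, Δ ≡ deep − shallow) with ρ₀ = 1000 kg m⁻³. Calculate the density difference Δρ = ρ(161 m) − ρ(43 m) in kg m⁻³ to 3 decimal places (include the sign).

-2.425 kg m⁻³

ΔT = +9.7 K, Δρ/ρ₀ = −αΔT = -2.425 × 10⁻³.
Δρ = 1000 × (-2.425 × 10⁻³) = -2.425 kg m⁻³.
Negative Δρ: lighter below, statically unstable.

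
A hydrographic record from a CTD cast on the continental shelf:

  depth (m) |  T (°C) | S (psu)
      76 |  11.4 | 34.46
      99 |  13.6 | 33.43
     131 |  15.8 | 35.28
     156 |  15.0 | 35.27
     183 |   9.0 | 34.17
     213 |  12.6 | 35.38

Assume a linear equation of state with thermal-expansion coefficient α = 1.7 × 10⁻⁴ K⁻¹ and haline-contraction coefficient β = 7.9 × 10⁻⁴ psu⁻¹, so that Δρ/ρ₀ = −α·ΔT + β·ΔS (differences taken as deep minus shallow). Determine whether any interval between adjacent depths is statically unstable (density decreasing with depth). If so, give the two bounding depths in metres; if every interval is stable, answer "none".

76–99 m

Evaluate Δρ/ρ₀ = −αΔT + βΔS across each adjacent pair:
  76–99 m: −αΔT+βΔS = −(1.7 × 10⁻⁴)(+2.2)+(7.9 × 10⁻⁴)(-1.03) = -1.2 × 10⁻³ → UNSTABLE
  99–131 m: −αΔT+βΔS = −(1.7 × 10⁻⁴)(+2.2)+(7.9 × 10⁻⁴)(+1.85) = 1.1 × 10⁻³ → stable
  131–156 m: −αΔT+βΔS = −(1.7 × 10⁻⁴)(-0.8)+(7.9 × 10⁻⁴)(-0.01) = 1.3 × 10⁻⁴ → stable
  156–183 m: −αΔT+βΔS = −(1.7 × 10⁻⁴)(-6.0)+(7.9 × 10⁻⁴)(-1.10) = 1.5 × 10⁻⁴ → stable
  183–213 m: −αΔT+βΔS = −(1.7 × 10⁻⁴)(+3.6)+(7.9 × 10⁻⁴)(+1.21) = 3.4 × 10⁻⁴ → stable
The 76–99 m interval has Δρ < 0: lighter water underlies denser water.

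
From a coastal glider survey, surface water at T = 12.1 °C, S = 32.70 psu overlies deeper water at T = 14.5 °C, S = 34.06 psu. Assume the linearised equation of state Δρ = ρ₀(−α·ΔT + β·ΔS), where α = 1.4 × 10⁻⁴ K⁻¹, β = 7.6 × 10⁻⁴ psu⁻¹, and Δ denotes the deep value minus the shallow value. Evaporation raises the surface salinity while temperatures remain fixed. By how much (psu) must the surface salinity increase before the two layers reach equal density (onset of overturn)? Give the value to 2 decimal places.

0.92 psu

Neutral buoyancy requires −α(T_deep − T_surf) + β(S_deep − S_surf′) = 0.
S_surf′ = S_deep − (α/β)·ΔT = 34.06 − (1.4 × 10⁻⁴/7.6 × 10⁻⁴)·(+2.4) = 33.6179 psu.
Increase required: 33.6179 − 32.70 = 0.9179 psu.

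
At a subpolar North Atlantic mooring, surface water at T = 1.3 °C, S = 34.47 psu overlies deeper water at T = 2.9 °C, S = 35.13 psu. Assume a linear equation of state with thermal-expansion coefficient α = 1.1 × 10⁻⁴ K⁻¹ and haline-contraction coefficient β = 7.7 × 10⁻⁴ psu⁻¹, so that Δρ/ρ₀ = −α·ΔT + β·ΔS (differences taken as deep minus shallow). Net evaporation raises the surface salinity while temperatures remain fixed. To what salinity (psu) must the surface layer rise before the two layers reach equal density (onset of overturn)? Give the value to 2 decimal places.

34.90 psu

Neutral buoyancy requires −α(T_deep − T_surf) + β(S_deep − S_surf′) = 0.
S_surf′ = S_deep − (α/β)·ΔT = 35.13 − (1.1 × 10⁻⁴/7.7 × 10⁻⁴)·(+1.6) = 34.9014 psu.
Increase required: 34.9014 − 34.47 = 0.4314 psu.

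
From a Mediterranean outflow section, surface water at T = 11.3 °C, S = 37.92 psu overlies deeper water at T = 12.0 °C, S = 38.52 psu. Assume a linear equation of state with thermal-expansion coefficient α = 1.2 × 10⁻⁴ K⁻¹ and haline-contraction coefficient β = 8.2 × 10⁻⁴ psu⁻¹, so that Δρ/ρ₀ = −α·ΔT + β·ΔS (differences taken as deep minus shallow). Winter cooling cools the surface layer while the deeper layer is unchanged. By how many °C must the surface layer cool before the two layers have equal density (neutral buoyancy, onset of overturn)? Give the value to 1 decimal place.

Neutral buoyancy requires Δρ = 0, i.e. −α(T_deep − T_surf′) + β(S_deep − S_surf) = 0.
T_surf′ = T_deep − (β/α)·ΔS = 12.0 − (8.2 × 10⁻⁴/1.2 × 10⁻⁴)·(+0.60) = 7.900 °C.
Cooling required: 11.3 − (7.900) = 3.400 °C.

3.4 °C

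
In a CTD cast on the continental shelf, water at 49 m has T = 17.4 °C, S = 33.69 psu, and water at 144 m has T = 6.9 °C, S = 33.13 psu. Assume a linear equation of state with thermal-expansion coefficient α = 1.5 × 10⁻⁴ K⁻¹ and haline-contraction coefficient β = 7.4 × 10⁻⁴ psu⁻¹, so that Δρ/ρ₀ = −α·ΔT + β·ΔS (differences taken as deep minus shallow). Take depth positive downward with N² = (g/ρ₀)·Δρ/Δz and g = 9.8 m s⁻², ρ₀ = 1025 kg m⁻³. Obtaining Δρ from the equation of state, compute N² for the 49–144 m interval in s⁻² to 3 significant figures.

ΔT = -10.5 K, ΔS = -0.56 psu (deep − shallow).
Δρ/ρ₀ = −αΔT + βΔS = 1.575 × 10⁻³ − 4.144 × 10⁻⁴ = 1.1606 × 10⁻³, so Δρ ≈ 1.190 kg m⁻³.
N² = (g/ρ₀)·Δρ/Δz = g·(Δρ/ρ₀)/Δz = 9.8 × 1.1606 × 10⁻³ / 95 = 1.1973 × 10⁻⁴ s⁻² ≈ 1.20 × 10⁻⁴ s⁻².

1.20 × 10⁻⁴ s⁻²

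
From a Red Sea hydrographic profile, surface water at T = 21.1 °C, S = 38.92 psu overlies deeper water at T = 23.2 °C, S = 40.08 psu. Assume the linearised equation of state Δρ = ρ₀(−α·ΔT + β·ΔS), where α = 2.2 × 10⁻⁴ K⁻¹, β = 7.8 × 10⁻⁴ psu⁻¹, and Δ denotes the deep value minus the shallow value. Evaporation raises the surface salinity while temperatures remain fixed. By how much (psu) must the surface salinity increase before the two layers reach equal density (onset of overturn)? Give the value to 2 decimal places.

0.57 psu

Neutral buoyancy requires −α(T_deep − T_surf) + β(S_deep − S_surf′) = 0.
S_surf′ = S_deep − (α/β)·ΔT = 40.08 − (2.2 × 10⁻⁴/7.8 × 10⁻⁴)·(+2.1) = 39.4877 psu.
Increase required: 39.4877 − 38.92 = 0.5677 psu.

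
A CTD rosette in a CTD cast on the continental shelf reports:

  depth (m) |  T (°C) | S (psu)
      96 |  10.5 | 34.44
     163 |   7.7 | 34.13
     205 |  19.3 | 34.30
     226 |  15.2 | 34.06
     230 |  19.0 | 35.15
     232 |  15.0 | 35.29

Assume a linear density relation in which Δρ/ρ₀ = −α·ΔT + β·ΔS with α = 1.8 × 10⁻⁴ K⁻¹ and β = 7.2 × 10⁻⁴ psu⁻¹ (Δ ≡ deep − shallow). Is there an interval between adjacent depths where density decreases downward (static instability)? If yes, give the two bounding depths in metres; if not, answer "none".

Evaluate Δρ/ρ₀ = −αΔT + βΔS across each adjacent pair:
  96–163 m: −αΔT+βΔS = −(1.8 × 10⁻⁴)(-2.8)+(7.2 × 10⁻⁴)(-0.31) = 2.8 × 10⁻⁴ → stable
  163–205 m: −αΔT+βΔS = −(1.8 × 10⁻⁴)(+11.6)+(7.2 × 10⁻⁴)(+0.17) = -2.0 × 10⁻³ → UNSTABLE
  205–226 m: −αΔT+βΔS = −(1.8 × 10⁻⁴)(-4.1)+(7.2 × 10⁻⁴)(-0.24) = 5.7 × 10⁻⁴ → stable
  226–230 m: −αΔT+βΔS = −(1.8 × 10⁻⁴)(+3.8)+(7.2 × 10⁻⁴)(+1.09) = 1.0 × 10⁻⁴ → stable
  230–232 m: −αΔT+βΔS = −(1.8 × 10⁻⁴)(-4.0)+(7.2 × 10⁻⁴)(+0.14) = 8.2 × 10⁻⁴ → stable
The 163–205 m interval has Δρ < 0: lighter water underlies denser water.

163–205 m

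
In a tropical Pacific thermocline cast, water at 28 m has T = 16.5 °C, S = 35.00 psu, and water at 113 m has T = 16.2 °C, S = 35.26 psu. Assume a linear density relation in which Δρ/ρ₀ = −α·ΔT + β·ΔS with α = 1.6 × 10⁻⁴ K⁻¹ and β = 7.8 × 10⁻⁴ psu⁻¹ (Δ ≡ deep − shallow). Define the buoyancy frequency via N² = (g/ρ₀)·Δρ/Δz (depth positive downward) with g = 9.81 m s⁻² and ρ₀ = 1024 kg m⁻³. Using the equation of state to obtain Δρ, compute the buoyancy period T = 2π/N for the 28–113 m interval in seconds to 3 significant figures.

ΔT = -0.3 K, ΔS = +0.26 psu (deep − shallow).
Δρ/ρ₀ = −αΔT + βΔS = 4.80 × 10⁻⁵ + 2.028 × 10⁻⁴ = 2.508 × 10⁻⁴, so Δρ ≈ 0.2568 kg m⁻³.
N² = (g/ρ₀)·Δρ/Δz = g·(Δρ/ρ₀)/Δz = 9.81 × 2.508 × 10⁻⁴ / 85 = 2.8945 × 10⁻⁵ s⁻².
N = √(2.8945 × 10⁻⁵) = 5.3801 × 10⁻³ rad s⁻¹ → T = 2π/N = 1.1679 × 10³ s ≈ 1.17 × 10³ s.

1.17 × 10³ s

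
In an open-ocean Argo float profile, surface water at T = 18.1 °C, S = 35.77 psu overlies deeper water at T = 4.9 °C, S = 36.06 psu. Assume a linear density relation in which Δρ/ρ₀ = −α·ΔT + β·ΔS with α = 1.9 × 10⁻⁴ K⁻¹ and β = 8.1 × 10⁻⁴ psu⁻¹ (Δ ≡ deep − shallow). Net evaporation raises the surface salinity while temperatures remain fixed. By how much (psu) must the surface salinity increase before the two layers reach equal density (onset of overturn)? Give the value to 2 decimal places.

Neutral buoyancy requires −α(T_deep − T_surf) + β(S_deep − S_surf′) = 0.
S_surf′ = S_deep − (α/β)·ΔT = 36.06 − (1.9 × 10⁻⁴/8.1 × 10⁻⁴)·(-13.2) = 39.1563 psu.
Increase required: 39.1563 − 35.77 = 3.3863 psu.

3.39 psu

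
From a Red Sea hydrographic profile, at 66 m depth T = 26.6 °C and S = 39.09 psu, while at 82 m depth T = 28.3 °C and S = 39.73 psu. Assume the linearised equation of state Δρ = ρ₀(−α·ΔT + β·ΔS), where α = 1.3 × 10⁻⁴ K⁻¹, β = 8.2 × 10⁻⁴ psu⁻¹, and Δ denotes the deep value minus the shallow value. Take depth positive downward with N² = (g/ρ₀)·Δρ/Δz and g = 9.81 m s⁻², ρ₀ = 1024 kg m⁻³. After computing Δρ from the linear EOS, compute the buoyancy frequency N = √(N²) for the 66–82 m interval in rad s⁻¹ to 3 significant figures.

ΔT = +1.7 K, ΔS = +0.64 psu (deep − shallow).
Δρ/ρ₀ = −αΔT + βΔS = -2.21 × 10⁻⁴ + 5.248 × 10⁻⁴ = 3.038 × 10⁻⁴, so Δρ ≈ 0.3111 kg m⁻³.
N² = (g/ρ₀)·Δρ/Δz = g·(Δρ/ρ₀)/Δz = 9.81 × 3.038 × 10⁻⁴ / 16 = 1.8627 × 10⁻⁴ s⁻².
N = √(1.8627 × 10⁻⁴) = 0.013648 rad s⁻¹ ≈ 0.0136 rad s⁻¹.

0.0136 rad s⁻¹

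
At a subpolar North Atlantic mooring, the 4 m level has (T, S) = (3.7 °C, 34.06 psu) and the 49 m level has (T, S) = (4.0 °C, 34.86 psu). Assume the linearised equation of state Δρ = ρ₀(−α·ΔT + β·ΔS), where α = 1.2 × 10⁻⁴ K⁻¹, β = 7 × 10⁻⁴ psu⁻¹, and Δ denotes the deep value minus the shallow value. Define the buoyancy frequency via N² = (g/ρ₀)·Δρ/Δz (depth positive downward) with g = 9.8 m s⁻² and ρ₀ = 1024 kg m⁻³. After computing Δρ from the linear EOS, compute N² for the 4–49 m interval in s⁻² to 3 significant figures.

ΔT = +0.3 K, ΔS = +0.80 psu (deep − shallow).
Δρ/ρ₀ = −αΔT + βΔS = -3.60 × 10⁻⁵ + 5.60 × 10⁻⁴ = 5.24 × 10⁻⁴, so Δρ ≈ 0.5366 kg m⁻³.
N² = (g/ρ₀)·Δρ/Δz = g·(Δρ/ρ₀)/Δz = 9.8 × 5.24 × 10⁻⁴ / 45 = 1.1412 × 10⁻⁴ s⁻² ≈ 1.14 × 10⁻⁴ s⁻².

1.14 × 10⁻⁴ s⁻²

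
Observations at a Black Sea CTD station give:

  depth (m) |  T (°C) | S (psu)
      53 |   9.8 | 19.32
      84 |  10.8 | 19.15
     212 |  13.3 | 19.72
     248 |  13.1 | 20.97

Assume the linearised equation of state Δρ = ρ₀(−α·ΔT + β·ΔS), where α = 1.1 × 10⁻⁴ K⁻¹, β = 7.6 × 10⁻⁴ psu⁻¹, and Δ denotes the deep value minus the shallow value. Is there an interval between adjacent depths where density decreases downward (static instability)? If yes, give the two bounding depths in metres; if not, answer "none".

53–84 m

Evaluate Δρ/ρ₀ = −αΔT + βΔS across each adjacent pair:
  53–84 m: −αΔT+βΔS = −(1.1 × 10⁻⁴)(+1.0)+(7.6 × 10⁻⁴)(-0.17) = -2.4 × 10⁻⁴ → UNSTABLE
  84–212 m: −αΔT+βΔS = −(1.1 × 10⁻⁴)(+2.5)+(7.6 × 10⁻⁴)(+0.57) = 1.6 × 10⁻⁴ → stable
  212–248 m: −αΔT+βΔS = −(1.1 × 10⁻⁴)(-0.2)+(7.6 × 10⁻⁴)(+1.25) = 9.7 × 10⁻⁴ → stable
The 53–84 m interval has Δρ < 0: lighter water underlies denser water.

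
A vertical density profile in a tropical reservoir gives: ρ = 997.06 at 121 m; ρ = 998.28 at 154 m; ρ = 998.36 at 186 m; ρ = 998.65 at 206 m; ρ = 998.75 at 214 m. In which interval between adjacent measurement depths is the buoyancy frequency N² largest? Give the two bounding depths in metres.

Compute the density gradient over each adjacent pair:
  121–154 m: Δρ/Δz = 1.22/33 = 0.037 kg m⁻⁴
  154–186 m: Δρ/Δz = 0.08/32 = 2.5 × 10⁻³ kg m⁻⁴
  186–206 m: Δρ/Δz = 0.29/20 = 0.014 kg m⁻⁴
  206–214 m: Δρ/Δz = 0.10/8 = 0.013 kg m⁻⁴
The largest gradient is in the 121–154 m interval — the pycnocline.

121–154 m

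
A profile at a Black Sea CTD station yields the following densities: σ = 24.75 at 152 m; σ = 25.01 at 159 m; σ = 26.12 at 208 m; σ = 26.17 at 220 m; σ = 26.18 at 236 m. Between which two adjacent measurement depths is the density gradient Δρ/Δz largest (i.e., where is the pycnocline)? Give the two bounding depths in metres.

152–159 m

Compute the density gradient over each adjacent pair:
  152–159 m: Δρ/Δz = 0.26/7 = 0.037 kg m⁻⁴
  159–208 m: Δρ/Δz = 1.11/49 = 0.023 kg m⁻⁴
  208–220 m: Δρ/Δz = 0.05/12 = 4.2 × 10⁻³ kg m⁻⁴
  220–236 m: Δρ/Δz = 0.01/16 = 6.3 × 10⁻⁴ kg m⁻⁴
The largest gradient is in the 152–159 m interval — the pycnocline.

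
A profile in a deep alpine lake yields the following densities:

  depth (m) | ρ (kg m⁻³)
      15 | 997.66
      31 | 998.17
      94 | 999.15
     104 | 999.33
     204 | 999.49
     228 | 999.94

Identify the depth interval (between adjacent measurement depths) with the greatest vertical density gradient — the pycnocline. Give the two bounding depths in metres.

Compute the density gradient over each adjacent pair:
  15–31 m: Δρ/Δz = 0.51/16 = 0.032 kg m⁻⁴
  31–94 m: Δρ/Δz = 0.98/63 = 0.016 kg m⁻⁴
  94–104 m: Δρ/Δz = 0.18/10 = 0.018 kg m⁻⁴
  104–204 m: Δρ/Δz = 0.16/100 = 1.6 × 10⁻³ kg m⁻⁴
  204–228 m: Δρ/Δz = 0.45/24 = 0.019 kg m⁻⁴
The largest gradient is in the 15–31 m interval — the pycnocline.

15–31 m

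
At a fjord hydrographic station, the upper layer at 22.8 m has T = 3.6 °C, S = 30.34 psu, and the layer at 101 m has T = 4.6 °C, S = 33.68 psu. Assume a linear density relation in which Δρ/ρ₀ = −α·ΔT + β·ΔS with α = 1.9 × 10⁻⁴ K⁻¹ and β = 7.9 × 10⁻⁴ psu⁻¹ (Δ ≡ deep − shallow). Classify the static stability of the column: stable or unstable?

stable

ΔT = 4.6 − 3.6 = +1.0 K and ΔS = 33.68 − 30.34 = +3.34 psu (deep − shallow).
−αΔT = -1.90 × 10⁻⁴; βΔS = 2.6386 × 10⁻³; sum Δρ/ρ₀ = 2.4486 × 10⁻³.
Δρ/ρ₀ > 0, so Δρ > 0: deeper water is denser → statically stable.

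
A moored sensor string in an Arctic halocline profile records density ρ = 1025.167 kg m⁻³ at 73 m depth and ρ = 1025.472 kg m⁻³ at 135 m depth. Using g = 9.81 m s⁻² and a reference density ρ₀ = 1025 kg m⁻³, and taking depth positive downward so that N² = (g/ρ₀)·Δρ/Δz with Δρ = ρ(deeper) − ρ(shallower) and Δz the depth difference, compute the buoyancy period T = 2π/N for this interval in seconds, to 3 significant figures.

916 s

Δρ = 1025.472 − 1025.167 = 0.305 kg m⁻³ over Δz = 135 − 73 = 62 m.
N² = (9.81/1025) × (0.305/62) = 4.7082 × 10⁻⁵ s⁻².
N = √(4.7082 × 10⁻⁵) = 6.8616 × 10⁻³ rad s⁻¹, so T = 2π/N = 915.70 s ≈ 916 s.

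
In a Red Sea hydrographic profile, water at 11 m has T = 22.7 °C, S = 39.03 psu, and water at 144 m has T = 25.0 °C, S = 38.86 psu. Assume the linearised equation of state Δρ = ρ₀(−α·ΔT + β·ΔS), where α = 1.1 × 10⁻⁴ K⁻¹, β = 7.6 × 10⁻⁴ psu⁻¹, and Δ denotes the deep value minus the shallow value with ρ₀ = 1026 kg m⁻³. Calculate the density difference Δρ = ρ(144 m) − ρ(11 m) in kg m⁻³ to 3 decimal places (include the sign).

ΔT = +2.3 K, ΔS = -0.17 psu (deep − shallow).
Δρ/ρ₀ = −(1.1 × 10⁻⁴)(+2.3) + (7.6 × 10⁻⁴)(-0.17) = -3.822 × 10⁻⁴.
Δρ = 1026 × (-3.822 × 10⁻⁴) = -0.392 kg m⁻³.
Negative Δρ: lighter below, statically unstable.

-0.392 kg m⁻³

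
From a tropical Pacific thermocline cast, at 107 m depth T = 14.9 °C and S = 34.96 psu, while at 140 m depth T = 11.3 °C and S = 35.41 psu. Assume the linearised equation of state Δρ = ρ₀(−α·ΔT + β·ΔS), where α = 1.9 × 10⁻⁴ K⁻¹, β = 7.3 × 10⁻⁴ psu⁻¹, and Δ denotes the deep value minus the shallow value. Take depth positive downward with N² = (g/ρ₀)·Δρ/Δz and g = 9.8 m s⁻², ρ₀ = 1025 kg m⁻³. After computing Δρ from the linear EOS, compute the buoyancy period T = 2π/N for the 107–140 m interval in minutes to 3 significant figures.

ΔT = -3.6 K, ΔS = +0.45 psu (deep − shallow).
Δρ/ρ₀ = −αΔT + βΔS = 6.84 × 10⁻⁴ + 3.285 × 10⁻⁴ = 1.0125 × 10⁻³, so Δρ ≈ 1.038 kg m⁻³.
N² = (g/ρ₀)·Δρ/Δz = g·(Δρ/ρ₀)/Δz = 9.8 × 1.0125 × 10⁻³ / 33 = 3.0068 × 10⁻⁴ s⁻².
N = √(3.0068 × 10⁻⁴) = 0.017340 rad s⁻¹ → T = 2π/N = 362.35 s = 6.0392 min ≈ 6.04 min.

6.04 min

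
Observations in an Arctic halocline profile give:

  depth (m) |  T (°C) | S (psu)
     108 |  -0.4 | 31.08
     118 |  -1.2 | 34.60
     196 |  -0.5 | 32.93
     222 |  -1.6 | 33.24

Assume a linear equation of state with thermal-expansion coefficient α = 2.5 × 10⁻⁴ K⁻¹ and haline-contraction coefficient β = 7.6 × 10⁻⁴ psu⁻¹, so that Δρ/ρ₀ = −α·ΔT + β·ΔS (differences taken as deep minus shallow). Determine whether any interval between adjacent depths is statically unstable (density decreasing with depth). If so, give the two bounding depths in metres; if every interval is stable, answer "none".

118–196 m

Evaluate Δρ/ρ₀ = −αΔT + βΔS across each adjacent pair:
  108–118 m: −αΔT+βΔS = −(2.5 × 10⁻⁴)(-0.8)+(7.6 × 10⁻⁴)(+3.52) = 2.9 × 10⁻³ → stable
  118–196 m: −αΔT+βΔS = −(2.5 × 10⁻⁴)(+0.7)+(7.6 × 10⁻⁴)(-1.67) = -1.4 × 10⁻³ → UNSTABLE
  196–222 m: −αΔT+βΔS = −(2.5 × 10⁻⁴)(-1.1)+(7.6 × 10⁻⁴)(+0.31) = 5.1 × 10⁻⁴ → stable
The 118–196 m interval has Δρ < 0: lighter water underlies denser water.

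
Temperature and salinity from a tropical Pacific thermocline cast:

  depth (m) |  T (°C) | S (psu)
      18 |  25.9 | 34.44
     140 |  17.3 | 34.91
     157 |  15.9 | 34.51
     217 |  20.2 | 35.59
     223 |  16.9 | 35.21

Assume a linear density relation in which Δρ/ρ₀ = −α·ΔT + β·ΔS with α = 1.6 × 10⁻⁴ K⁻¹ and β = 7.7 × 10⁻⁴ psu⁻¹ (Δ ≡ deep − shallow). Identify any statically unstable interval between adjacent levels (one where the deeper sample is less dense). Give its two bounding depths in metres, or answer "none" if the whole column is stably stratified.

140–157 m

Evaluate Δρ/ρ₀ = −αΔT + βΔS across each adjacent pair:
  18–140 m: −αΔT+βΔS = −(1.6 × 10⁻⁴)(-8.6)+(7.7 × 10⁻⁴)(+0.47) = 1.7 × 10⁻³ → stable
  140–157 m: −αΔT+βΔS = −(1.6 × 10⁻⁴)(-1.4)+(7.7 × 10⁻⁴)(-0.40) = -8.4 × 10⁻⁵ → UNSTABLE
  157–217 m: −αΔT+βΔS = −(1.6 × 10⁻⁴)(+4.3)+(7.7 × 10⁻⁴)(+1.08) = 1.4 × 10⁻⁴ → stable
  217–223 m: −αΔT+βΔS = −(1.6 × 10⁻⁴)(-3.3)+(7.7 × 10⁻⁴)(-0.38) = 2.4 × 10⁻⁴ → stable
The 140–157 m interval has Δρ < 0: lighter water underlies denser water.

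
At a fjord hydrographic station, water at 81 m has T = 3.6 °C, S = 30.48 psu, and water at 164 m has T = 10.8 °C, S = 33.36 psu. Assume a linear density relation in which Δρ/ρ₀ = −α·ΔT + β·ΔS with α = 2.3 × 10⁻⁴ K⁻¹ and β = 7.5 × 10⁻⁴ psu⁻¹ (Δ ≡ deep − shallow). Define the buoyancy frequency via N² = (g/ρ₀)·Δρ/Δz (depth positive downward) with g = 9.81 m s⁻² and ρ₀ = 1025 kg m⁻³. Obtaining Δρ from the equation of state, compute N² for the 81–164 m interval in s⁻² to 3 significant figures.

5.96 × 10⁻⁵ s⁻²

ΔT = +7.2 K, ΔS = +2.88 psu (deep − shallow).
Δρ/ρ₀ = −αΔT + βΔS = -1.656 × 10⁻³ + 2.16 × 10⁻³ = 5.04 × 10⁻⁴, so Δρ ≈ 0.5166 kg m⁻³.
N² = (g/ρ₀)·Δρ/Δz = g·(Δρ/ρ₀)/Δz = 9.81 × 5.04 × 10⁻⁴ / 83 = 5.9569 × 10⁻⁵ s⁻² ≈ 5.96 × 10⁻⁵ s⁻².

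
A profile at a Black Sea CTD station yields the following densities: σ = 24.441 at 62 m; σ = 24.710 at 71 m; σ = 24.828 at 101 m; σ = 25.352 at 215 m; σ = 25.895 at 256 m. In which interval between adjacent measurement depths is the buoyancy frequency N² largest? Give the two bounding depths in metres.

62–71 m

Compute the density gradient over each adjacent pair:
  62–71 m: Δρ/Δz = 0.269/9 = 0.030 kg m⁻⁴
  71–101 m: Δρ/Δz = 0.118/30 = 3.9 × 10⁻³ kg m⁻⁴
  101–215 m: Δρ/Δz = 0.524/114 = 4.6 × 10⁻³ kg m⁻⁴
  215–256 m: Δρ/Δz = 0.543/41 = 0.013 kg m⁻⁴
The largest gradient is in the 62–71 m interval — the pycnocline.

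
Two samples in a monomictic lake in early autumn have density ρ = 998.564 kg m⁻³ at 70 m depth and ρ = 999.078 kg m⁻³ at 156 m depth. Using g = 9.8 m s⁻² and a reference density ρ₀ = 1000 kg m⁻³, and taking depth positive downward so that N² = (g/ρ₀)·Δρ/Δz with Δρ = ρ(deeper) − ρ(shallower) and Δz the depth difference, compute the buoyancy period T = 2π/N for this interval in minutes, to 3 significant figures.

13.7 min

Δρ = 999.078 − 998.564 = 0.514 kg m⁻³ over Δz = 156 − 70 = 86 m.
N² = (9.8/1000) × (0.514/86) = 5.8572 × 10⁻⁵ s⁻².
N = √(5.8572 × 10⁻⁵) = 7.6532 × 10⁻³ rad s⁻¹, so T = 2π/N = 820.99 s = 13.683 min ≈ 13.7 min.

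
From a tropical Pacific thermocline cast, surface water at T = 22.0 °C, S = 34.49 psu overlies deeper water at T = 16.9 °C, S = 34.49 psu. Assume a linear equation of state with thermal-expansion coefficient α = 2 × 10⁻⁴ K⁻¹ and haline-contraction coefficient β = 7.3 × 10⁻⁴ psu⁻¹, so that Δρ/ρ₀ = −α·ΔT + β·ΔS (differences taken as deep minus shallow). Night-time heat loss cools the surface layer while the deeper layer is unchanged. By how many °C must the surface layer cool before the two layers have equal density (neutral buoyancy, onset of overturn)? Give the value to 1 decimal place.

5.1 °C

Neutral buoyancy requires Δρ = 0, i.e. −α(T_deep − T_surf′) + β(S_deep − S_surf) = 0.
T_surf′ = T_deep − (β/α)·ΔS = 16.9 − (7.3 × 10⁻⁴/2 × 10⁻⁴)·(+0.00) = 16.900 °C.
Cooling required: 22.0 − (16.900) = 5.100 °C.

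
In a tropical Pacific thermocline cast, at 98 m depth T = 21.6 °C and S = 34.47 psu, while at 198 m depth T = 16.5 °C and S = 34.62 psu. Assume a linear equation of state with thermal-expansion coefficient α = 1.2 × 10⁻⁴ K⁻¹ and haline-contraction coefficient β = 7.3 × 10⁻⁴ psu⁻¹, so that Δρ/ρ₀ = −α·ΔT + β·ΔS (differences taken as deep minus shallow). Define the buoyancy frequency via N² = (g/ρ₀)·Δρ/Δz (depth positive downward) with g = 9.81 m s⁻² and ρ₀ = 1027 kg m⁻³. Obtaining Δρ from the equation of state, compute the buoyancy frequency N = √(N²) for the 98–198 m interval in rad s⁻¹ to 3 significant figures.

ΔT = -5.1 K, ΔS = +0.15 psu (deep − shallow).
Δρ/ρ₀ = −αΔT + βΔS = 6.12 × 10⁻⁴ + 1.095 × 10⁻⁴ = 7.215 × 10⁻⁴, so Δρ ≈ 0.7410 kg m⁻³.
N² = (g/ρ₀)·Δρ/Δz = g·(Δρ/ρ₀)/Δz = 9.81 × 7.215 × 10⁻⁴ / 100 = 7.0779 × 10⁻⁵ s⁻².
N = √(7.0779 × 10⁻⁵) = 8.4130 × 10⁻³ rad s⁻¹ ≈ 8.41 × 10⁻³ rad s⁻¹.

8.41 × 10⁻³ rad s⁻¹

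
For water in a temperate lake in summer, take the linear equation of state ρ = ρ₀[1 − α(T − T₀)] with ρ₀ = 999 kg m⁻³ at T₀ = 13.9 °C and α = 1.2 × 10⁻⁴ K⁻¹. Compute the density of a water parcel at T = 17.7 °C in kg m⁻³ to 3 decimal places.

T − T₀ = +3.8 K.
Bracket = 1 − α·(+3.8) = 1 + (-4.56 × 10⁻⁴) = 0.9995440.
ρ = 999 × 0.9995440 = 998.544 kg m⁻³.

998.544 kg m⁻³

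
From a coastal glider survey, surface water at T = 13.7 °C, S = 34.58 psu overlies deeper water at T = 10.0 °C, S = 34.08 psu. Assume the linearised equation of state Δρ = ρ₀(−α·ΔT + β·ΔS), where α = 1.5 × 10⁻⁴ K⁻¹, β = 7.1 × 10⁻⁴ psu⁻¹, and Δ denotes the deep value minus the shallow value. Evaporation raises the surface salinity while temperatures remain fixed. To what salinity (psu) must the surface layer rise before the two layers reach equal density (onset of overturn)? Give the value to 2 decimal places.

Neutral buoyancy requires −α(T_deep − T_surf) + β(S_deep − S_surf′) = 0.
S_surf′ = S_deep − (α/β)·ΔT = 34.08 − (1.5 × 10⁻⁴/7.1 × 10⁻⁴)·(-3.7) = 34.8617 psu.
Increase required: 34.8617 − 34.58 = 0.2817 psu.

34.86 psu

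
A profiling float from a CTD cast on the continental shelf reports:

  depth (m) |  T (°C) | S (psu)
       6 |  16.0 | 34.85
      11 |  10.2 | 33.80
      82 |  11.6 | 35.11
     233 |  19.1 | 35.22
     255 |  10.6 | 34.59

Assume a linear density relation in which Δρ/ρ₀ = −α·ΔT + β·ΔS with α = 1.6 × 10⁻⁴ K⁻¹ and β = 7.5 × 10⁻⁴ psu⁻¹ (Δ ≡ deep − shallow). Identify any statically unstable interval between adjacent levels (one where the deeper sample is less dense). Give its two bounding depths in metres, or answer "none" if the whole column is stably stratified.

82–233 m

Evaluate Δρ/ρ₀ = −αΔT + βΔS across each adjacent pair:
  6–11 m: −αΔT+βΔS = −(1.6 × 10⁻⁴)(-5.8)+(7.5 × 10⁻⁴)(-1.05) = 1.4 × 10⁻⁴ → stable
  11–82 m: −αΔT+βΔS = −(1.6 × 10⁻⁴)(+1.4)+(7.5 × 10⁻⁴)(+1.31) = 7.6 × 10⁻⁴ → stable
  82–233 m: −αΔT+βΔS = −(1.6 × 10⁻⁴)(+7.5)+(7.5 × 10⁻⁴)(+0.11) = -1.1 × 10⁻³ → UNSTABLE
  233–255 m: −αΔT+βΔS = −(1.6 × 10⁻⁴)(-8.5)+(7.5 × 10⁻⁴)(-0.63) = 8.9 × 10⁻⁴ → stable
The 82–233 m interval has Δρ < 0: lighter water underlies denser water.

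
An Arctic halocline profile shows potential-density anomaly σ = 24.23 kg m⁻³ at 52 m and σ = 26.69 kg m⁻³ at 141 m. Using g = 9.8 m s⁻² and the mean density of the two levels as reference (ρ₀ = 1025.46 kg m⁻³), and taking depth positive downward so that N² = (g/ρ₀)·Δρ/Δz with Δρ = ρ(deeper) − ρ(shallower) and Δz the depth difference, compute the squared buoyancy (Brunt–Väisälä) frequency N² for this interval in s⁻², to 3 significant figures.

2.64 × 10⁻⁴ s⁻²

Δρ = 1026.69 − 1024.23 = 2.46 kg m⁻³ over Δz = 141 − 52 = 89 m.
N² = (9.8/1025.46) × (2.46/89) = 2.6415 × 10⁻⁴ s⁻² ≈ 2.64 × 10⁻⁴ s⁻².
A positive N² confirms static stability across the interval.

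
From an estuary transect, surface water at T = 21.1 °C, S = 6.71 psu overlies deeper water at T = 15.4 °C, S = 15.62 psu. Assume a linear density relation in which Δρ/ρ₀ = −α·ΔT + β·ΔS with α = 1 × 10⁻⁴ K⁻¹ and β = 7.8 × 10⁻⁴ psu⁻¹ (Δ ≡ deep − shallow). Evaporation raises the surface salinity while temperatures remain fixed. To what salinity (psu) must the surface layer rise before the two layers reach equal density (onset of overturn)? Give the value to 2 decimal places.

Neutral buoyancy requires −α(T_deep − T_surf) + β(S_deep − S_surf′) = 0.
S_surf′ = S_deep − (α/β)·ΔT = 15.62 − (1 × 10⁻⁴/7.8 × 10⁻⁴)·(-5.7) = 16.3508 psu.
Increase required: 16.3508 − 6.71 = 9.6408 psu.

16.35 psu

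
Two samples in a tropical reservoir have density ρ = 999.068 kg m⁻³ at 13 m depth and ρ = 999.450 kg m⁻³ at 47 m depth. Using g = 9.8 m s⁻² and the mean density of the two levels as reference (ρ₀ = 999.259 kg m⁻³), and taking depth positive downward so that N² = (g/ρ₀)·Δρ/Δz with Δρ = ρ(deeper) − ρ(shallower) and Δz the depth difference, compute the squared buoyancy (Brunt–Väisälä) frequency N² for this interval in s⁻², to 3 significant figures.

Δρ = 999.450 − 999.068 = 0.382 kg m⁻³ over Δz = 47 − 13 = 34 m.
N² = (9.8/999.259) × (0.382/34) = 1.1019 × 10⁻⁴ s⁻² ≈ 1.10 × 10⁻⁴ s⁻².

1.10 × 10⁻⁴ s⁻²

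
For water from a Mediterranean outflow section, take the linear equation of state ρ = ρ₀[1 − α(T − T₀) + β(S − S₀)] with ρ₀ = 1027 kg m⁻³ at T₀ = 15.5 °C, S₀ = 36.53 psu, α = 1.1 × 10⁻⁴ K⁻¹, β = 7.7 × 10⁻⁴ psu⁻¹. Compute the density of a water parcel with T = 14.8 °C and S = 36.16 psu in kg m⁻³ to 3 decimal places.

1026.786 kg m⁻³

T − T₀ = -0.7 K, S − S₀ = -0.37 psu.
Bracket = 1 − α·(-0.7) + β·(-0.37) = 1 + (-2.079 × 10⁻⁴) = 0.9997921.
ρ = 1027 × 0.9997921 = 1026.786 kg m⁻³.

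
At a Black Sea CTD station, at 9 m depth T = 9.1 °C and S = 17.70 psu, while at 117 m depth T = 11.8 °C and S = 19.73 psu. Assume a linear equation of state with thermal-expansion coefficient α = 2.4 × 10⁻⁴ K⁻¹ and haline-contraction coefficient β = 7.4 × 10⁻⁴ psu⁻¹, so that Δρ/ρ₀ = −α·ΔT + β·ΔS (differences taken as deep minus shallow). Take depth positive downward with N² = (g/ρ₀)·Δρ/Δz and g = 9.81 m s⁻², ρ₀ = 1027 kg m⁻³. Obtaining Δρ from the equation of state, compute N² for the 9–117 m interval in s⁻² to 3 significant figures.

7.76 × 10⁻⁵ s⁻²

ΔT = +2.7 K, ΔS = +2.03 psu (deep − shallow).
Δρ/ρ₀ = −αΔT + βΔS = -6.48 × 10⁻⁴ + 1.5022 × 10⁻³ = 8.542 × 10⁻⁴, so Δρ ≈ 0.8773 kg m⁻³.
N² = (g/ρ₀)·Δρ/Δz = g·(Δρ/ρ₀)/Δz = 9.81 × 8.542 × 10⁻⁴ / 108 = 7.7590 × 10⁻⁵ s⁻² ≈ 7.76 × 10⁻⁵ s⁻².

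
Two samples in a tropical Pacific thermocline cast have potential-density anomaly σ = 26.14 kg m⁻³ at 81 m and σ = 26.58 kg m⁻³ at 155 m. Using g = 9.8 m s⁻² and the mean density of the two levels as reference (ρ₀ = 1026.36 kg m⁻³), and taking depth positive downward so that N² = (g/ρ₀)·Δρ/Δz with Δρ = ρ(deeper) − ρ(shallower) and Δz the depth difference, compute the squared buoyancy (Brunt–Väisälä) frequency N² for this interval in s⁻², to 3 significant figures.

5.68 × 10⁻⁵ s⁻²

Δρ = 1026.58 − 1026.14 = 0.44 kg m⁻³ over Δz = 155 − 81 = 74 m.
N² = (9.8/1026.36) × (0.44/74) = 5.6774 × 10⁻⁵ s⁻² ≈ 5.68 × 10⁻⁵ s⁻².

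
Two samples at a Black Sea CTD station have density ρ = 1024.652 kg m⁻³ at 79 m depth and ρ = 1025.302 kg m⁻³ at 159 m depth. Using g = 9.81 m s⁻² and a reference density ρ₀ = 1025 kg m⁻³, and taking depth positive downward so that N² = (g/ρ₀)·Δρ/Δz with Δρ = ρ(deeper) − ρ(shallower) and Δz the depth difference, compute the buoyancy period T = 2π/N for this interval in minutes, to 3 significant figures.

11.9 min

Δρ = 1025.302 − 1024.652 = 0.650 kg m⁻³ over Δz = 159 − 79 = 80 m.
N² = (9.81/1025) × (0.650/80) = 7.7762 × 10⁻⁵ s⁻².
N = √(7.7762 × 10⁻⁵) = 8.8183 × 10⁻³ rad s⁻¹, so T = 2π/N = 712.52 s = 11.875 min ≈ 11.9 min.
A positive N² confirms static stability across the interval.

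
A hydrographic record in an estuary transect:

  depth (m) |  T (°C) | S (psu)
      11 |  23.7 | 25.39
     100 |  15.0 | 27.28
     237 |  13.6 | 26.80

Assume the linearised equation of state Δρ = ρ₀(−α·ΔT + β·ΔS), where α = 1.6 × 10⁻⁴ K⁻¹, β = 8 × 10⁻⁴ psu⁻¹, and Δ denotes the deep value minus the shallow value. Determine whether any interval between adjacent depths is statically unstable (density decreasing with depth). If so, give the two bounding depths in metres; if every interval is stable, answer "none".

100–237 m

Evaluate Δρ/ρ₀ = −αΔT + βΔS across each adjacent pair:
  11–100 m: −αΔT+βΔS = −(1.6 × 10⁻⁴)(-8.7)+(8 × 10⁻⁴)(+1.89) = 2.9 × 10⁻³ → stable
  100–237 m: −αΔT+βΔS = −(1.6 × 10⁻⁴)(-1.4)+(8 × 10⁻⁴)(-0.48) = -1.6 × 10⁻⁴ → UNSTABLE
The 100–237 m interval has Δρ < 0: lighter water underlies denser water.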